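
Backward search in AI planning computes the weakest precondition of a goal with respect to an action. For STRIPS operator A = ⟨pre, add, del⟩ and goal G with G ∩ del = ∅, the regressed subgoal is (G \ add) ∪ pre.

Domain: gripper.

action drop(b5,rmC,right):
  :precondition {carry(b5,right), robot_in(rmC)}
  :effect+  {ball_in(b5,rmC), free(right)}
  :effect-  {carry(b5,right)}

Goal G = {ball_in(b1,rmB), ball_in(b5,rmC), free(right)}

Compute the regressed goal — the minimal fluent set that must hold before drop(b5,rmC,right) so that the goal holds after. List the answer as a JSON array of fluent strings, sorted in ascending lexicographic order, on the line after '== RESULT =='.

Regress:
  G ∩ del = {}  (empty — regression defined)
  G \ add = {ball_in(b1,rmB), ball_in(b5,rmC), free(right)} \ {ball_in(b5,rmC), free(right)} = {ball_in(b1,rmB)}
  ∪ pre   = {ball_in(b1,rmB)} ∪ {carry(b5,right), robot_in(rmC)}
          = {ball_in(b1,rmB), carry(b5,right), robot_in(rmC)}

== RESULT ==
["ball_in(b1,rmB)", "carry(b5,right)", "robot_in(rmC)"]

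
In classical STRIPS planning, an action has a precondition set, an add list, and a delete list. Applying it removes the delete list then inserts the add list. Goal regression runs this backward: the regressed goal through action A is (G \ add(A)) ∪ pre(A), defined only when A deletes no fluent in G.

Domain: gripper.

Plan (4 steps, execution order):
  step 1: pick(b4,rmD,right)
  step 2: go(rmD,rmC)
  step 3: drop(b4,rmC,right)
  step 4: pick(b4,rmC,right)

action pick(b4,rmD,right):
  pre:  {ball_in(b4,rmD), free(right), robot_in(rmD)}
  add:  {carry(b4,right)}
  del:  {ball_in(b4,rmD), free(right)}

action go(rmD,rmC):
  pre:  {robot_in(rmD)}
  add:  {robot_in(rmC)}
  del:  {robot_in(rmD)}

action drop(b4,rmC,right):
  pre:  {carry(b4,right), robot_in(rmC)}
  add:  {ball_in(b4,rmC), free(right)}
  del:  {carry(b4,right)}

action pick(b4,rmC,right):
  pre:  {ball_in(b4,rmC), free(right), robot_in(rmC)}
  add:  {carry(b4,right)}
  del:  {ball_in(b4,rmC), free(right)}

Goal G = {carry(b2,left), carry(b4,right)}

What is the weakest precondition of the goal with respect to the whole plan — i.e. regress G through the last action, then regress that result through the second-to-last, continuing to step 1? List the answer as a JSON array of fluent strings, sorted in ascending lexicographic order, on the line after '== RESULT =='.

Work backward from the goal:
  through step 4 (pick(b4,rmC,right)): drop {carry(b4,right)}, keep {carry(b2,left)}, require {ball_in(b4,rmC), free(right), robot_in(rmC)}
    → {ball_in(b4,rmC), carry(b2,left), free(right), robot_in(rmC)}
  through step 3 (drop(b4,rmC,right)): drop {ball_in(b4,rmC), free(right)}, keep {carry(b2,left), robot_in(rmC)}, require {carry(b4,right), robot_in(rmC)}
    → {carry(b2,left), carry(b4,right), robot_in(rmC)}
  through step 2 (go(rmD,rmC)): drop {robot_in(rmC)}, keep {carry(b2,left), carry(b4,right)}, require {robot_in(rmD)}
    → {carry(b2,left), carry(b4,right), robot_in(rmD)}
  through step 1 (pick(b4,rmD,right)): drop {carry(b4,right)}, keep {carry(b2,left), robot_in(rmD)}, require {ball_in(b4,rmD), free(right), robot_in(rmD)}
    → {ball_in(b4,rmD), carry(b2,left), free(right), robot_in(rmD)}

== RESULT ==
["ball_in(b4,rmD)", "carry(b2,left)", "free(right)", "robot_in(rmD)"]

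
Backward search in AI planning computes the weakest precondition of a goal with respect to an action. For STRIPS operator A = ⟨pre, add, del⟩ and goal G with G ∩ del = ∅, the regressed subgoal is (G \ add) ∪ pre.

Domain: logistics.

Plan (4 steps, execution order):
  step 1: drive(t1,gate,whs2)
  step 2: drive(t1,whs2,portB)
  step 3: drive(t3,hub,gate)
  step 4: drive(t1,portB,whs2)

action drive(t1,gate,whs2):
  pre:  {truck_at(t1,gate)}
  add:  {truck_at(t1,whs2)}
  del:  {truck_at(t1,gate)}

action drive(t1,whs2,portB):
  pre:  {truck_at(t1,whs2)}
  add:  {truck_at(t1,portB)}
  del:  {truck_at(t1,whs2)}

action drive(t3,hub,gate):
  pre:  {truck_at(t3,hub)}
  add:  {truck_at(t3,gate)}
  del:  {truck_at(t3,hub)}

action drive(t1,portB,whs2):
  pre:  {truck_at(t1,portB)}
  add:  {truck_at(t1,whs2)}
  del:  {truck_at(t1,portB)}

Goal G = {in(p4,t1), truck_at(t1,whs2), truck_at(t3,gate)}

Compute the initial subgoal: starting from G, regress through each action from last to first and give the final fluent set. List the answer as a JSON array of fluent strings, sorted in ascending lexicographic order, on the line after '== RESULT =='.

Work backward from the goal:
  through step 4 (drive(t1,portB,whs2)): drop {truck_at(t1,whs2)}, keep {in(p4,t1), truck_at(t3,gate)}, require {truck_at(t1,portB)}
    → {in(p4,t1), truck_at(t1,portB), truck_at(t3,gate)}
  through step 3 (drive(t3,hub,gate)): drop {truck_at(t3,gate)}, keep {in(p4,t1), truck_at(t1,portB)}, require {truck_at(t3,hub)}
    → {in(p4,t1), truck_at(t1,portB), truck_at(t3,hub)}
  through step 2 (drive(t1,whs2,portB)): drop {truck_at(t1,portB)}, keep {in(p4,t1), truck_at(t3,hub)}, require {truck_at(t1,whs2)}
    → {in(p4,t1), truck_at(t1,whs2), truck_at(t3,hub)}
  through step 1 (drive(t1,gate,whs2)): drop {truck_at(t1,whs2)}, keep {in(p4,t1), truck_at(t3,hub)}, require {truck_at(t1,gate)}
    → {in(p4,t1), truck_at(t1,gate), truck_at(t3,hub)}

== RESULT ==
["in(p4,t1)", "truck_at(t1,gate)", "truck_at(t3,hub)"]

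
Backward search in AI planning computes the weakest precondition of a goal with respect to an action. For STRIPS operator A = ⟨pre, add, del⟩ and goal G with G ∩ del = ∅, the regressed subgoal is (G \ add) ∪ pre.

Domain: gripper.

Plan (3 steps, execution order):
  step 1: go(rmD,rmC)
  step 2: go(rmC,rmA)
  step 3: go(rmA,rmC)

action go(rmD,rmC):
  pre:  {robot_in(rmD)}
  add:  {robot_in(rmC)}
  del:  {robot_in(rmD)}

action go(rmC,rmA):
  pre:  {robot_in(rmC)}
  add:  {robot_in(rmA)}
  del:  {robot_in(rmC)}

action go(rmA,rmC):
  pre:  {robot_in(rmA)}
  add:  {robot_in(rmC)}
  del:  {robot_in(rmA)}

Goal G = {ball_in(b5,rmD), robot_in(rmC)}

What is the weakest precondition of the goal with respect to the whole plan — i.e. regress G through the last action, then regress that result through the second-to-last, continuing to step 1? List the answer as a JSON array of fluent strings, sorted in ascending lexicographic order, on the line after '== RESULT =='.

Work backward from the goal:
  through step 3 (go(rmA,rmC)): drop {robot_in(rmC)}, keep {ball_in(b5,rmD)}, require {robot_in(rmA)}
    → {ball_in(b5,rmD), robot_in(rmA)}
  through step 2 (go(rmC,rmA)): drop {robot_in(rmA)}, keep {ball_in(b5,rmD)}, require {robot_in(rmC)}
    → {ball_in(b5,rmD), robot_in(rmC)}
  through step 1 (go(rmD,rmC)): drop {robot_in(rmC)}, keep {ball_in(b5,rmD)}, require {robot_in(rmD)}
    → {ball_in(b5,rmD), robot_in(rmD)}

== RESULT ==
["ball_in(b5,rmD)", "robot_in(rmD)"]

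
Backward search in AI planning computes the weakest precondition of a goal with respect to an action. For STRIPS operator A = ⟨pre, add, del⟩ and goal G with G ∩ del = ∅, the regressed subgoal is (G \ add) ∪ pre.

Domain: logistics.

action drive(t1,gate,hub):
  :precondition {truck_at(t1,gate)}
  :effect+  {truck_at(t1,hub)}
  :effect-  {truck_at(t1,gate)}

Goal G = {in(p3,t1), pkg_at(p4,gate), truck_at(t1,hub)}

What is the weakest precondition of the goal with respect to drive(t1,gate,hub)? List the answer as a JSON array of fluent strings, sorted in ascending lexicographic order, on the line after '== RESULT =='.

Regress:
  G ∩ del = {}  (empty — regression defined)
  G \ add = {in(p3,t1), pkg_at(p4,gate), truck_at(t1,hub)} \ {truck_at(t1,hub)} = {in(p3,t1), pkg_at(p4,gate)}
  ∪ pre   = {in(p3,t1), pkg_at(p4,gate)} ∪ {truck_at(t1,gate)}
          = {in(p3,t1), pkg_at(p4,gate), truck_at(t1,gate)}

== RESULT ==
["in(p3,t1)", "pkg_at(p4,gate)", "truck_at(t1,gate)"]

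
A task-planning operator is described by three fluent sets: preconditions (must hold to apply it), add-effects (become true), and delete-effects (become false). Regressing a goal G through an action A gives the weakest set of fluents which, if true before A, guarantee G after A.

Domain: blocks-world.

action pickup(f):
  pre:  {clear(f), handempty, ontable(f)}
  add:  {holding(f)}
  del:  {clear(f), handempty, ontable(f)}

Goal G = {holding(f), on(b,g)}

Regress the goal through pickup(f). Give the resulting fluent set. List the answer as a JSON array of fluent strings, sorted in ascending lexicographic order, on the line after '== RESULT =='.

Regress:
  G ∩ del = {}  (empty — regression defined)
  G \ add = {holding(f), on(b,g)} \ {holding(f)} = {on(b,g)}
  ∪ pre   = {on(b,g)} ∪ {clear(f), handempty, ontable(f)}
          = {clear(f), handempty, on(b,g), ontable(f)}

== RESULT ==
["clear(f)", "handempty", "on(b,g)", "ontable(f)"]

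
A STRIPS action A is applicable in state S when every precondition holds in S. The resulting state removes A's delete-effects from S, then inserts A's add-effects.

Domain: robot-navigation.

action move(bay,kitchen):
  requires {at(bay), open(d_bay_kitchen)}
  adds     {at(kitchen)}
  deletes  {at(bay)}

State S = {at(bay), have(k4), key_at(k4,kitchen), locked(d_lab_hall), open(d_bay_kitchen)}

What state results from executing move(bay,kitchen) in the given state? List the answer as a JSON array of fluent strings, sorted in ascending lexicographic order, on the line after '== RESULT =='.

Progress:
  pre ⊆ S: {at(bay), open(d_bay_kitchen)} ⊆ S  — applicable
  S \ del = {have(k4), key_at(k4,kitchen), locked(d_lab_hall), open(d_bay_kitchen)}
  ∪ add   = {at(kitchen), have(k4), key_at(k4,kitchen), locked(d_lab_hall), open(d_bay_kitchen)}

== RESULT ==
["at(kitchen)", "have(k4)", "key_at(k4,kitchen)", "locked(d_lab_hall)", "open(d_bay_kitchen)"]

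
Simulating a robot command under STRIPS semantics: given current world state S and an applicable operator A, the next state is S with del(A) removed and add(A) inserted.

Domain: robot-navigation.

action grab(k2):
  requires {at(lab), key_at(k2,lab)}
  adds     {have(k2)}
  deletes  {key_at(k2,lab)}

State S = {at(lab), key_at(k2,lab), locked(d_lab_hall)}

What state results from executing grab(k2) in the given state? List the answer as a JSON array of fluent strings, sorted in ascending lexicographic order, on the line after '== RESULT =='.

Compute (S \ del) ∪ add:
  pre ⊆ S: {at(lab), key_at(k2,lab)} ⊆ S  — applicable
  S \ del = {at(lab), locked(d_lab_hall)}
  ∪ add   = {at(lab), have(k2), locked(d_lab_hall)}

== RESULT ==
["at(lab)", "have(k2)", "locked(d_lab_hall)"]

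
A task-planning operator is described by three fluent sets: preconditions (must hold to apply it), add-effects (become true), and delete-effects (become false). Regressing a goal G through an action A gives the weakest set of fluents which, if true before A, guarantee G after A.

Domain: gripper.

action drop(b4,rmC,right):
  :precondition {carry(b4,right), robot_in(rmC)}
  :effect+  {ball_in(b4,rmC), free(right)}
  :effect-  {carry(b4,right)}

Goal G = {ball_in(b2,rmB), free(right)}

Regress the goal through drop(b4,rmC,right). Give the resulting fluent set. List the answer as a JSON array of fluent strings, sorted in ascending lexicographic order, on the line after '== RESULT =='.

Compute (G \ add) ∪ pre:
  G ∩ del = {}  (empty — regression defined)
  G \ add = {ball_in(b2,rmB), free(right)} \ {ball_in(b4,rmC), free(right)} = {ball_in(b2,rmB)}
  ∪ pre   = {ball_in(b2,rmB)} ∪ {carry(b4,right), robot_in(rmC)}
          = {ball_in(b2,rmB), carry(b4,right), robot_in(rmC)}

== RESULT ==
["ball_in(b2,rmB)", "carry(b4,right)", "robot_in(rmC)"]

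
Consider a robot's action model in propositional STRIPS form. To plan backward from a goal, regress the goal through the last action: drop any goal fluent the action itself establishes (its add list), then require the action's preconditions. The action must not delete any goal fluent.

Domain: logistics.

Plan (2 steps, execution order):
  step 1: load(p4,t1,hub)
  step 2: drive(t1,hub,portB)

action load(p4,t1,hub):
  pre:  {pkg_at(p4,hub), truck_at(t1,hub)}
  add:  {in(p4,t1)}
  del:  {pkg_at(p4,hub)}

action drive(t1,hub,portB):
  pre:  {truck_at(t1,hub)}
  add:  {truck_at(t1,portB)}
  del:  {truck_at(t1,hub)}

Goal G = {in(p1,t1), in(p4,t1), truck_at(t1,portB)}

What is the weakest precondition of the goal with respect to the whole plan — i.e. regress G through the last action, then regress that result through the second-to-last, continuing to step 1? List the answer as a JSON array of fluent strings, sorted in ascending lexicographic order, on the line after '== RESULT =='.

Regress step by step:
  through step 2 (drive(t1,hub,portB)): drop {truck_at(t1,portB)}, keep {in(p1,t1), in(p4,t1)}, require {truck_at(t1,hub)}
    → {in(p1,t1), in(p4,t1), truck_at(t1,hub)}
  through step 1 (load(p4,t1,hub)): drop {in(p4,t1)}, keep {in(p1,t1), truck_at(t1,hub)}, require {pkg_at(p4,hub), truck_at(t1,hub)}
    → {in(p1,t1), pkg_at(p4,hub), truck_at(t1,hub)}

== RESULT ==
["in(p1,t1)", "pkg_at(p4,hub)", "truck_at(t1,hub)"]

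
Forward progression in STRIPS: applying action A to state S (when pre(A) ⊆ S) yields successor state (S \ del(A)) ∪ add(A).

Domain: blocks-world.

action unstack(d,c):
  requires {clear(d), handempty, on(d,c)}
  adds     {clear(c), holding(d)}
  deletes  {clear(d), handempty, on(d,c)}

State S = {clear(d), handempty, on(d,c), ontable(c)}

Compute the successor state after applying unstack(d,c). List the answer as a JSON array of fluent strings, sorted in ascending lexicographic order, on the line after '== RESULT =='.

Compute (S \ del) ∪ add:
  pre ⊆ S: {clear(d), handempty, on(d,c)} ⊆ S  — applicable
  S \ del = {ontable(c)}
  ∪ add   = {clear(c), holding(d), ontable(c)}

== RESULT ==
["clear(c)", "holding(d)", "ontable(c)"]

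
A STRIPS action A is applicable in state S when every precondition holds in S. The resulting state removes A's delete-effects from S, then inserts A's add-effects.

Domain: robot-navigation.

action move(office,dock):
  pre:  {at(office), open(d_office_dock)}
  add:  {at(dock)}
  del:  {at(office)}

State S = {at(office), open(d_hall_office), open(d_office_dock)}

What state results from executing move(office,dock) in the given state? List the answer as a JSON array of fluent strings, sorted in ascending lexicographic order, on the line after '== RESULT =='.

Progress:
  pre ⊆ S: {at(office), open(d_office_dock)} ⊆ S  — applicable
  S \ del = {open(d_hall_office), open(d_office_dock)}
  ∪ add   = {at(dock), open(d_hall_office), open(d_office_dock)}

== RESULT ==
["at(dock)", "open(d_hall_office)", "open(d_office_dock)"]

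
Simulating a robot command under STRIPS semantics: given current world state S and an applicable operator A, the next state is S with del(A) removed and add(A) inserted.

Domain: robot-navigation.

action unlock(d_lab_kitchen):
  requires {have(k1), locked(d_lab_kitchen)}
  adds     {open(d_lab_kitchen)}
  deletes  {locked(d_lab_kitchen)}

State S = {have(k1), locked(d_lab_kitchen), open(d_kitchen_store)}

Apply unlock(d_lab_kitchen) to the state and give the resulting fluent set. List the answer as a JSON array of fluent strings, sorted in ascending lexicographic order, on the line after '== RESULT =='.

Progress:
  pre ⊆ S: {have(k1), locked(d_lab_kitchen)} ⊆ S  — applicable
  S \ del = {have(k1), open(d_kitchen_store)}
  ∪ add   = {have(k1), open(d_kitchen_store), open(d_lab_kitchen)}

== RESULT ==
["have(k1)", "open(d_kitchen_store)", "open(d_lab_kitchen)"]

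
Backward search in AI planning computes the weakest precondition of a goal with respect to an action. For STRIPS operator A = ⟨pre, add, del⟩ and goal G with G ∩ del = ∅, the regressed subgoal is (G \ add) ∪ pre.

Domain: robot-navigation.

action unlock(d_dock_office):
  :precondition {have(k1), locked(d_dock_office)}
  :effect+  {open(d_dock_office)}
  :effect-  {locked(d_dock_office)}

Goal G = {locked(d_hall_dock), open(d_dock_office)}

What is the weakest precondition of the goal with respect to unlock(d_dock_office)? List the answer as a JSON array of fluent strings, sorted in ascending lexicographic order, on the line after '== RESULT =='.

Compute (G \ add) ∪ pre:
  G ∩ del = {}  (empty — regression defined)
  G \ add = {locked(d_hall_dock), open(d_dock_office)} \ {open(d_dock_office)} = {locked(d_hall_dock)}
  ∪ pre   = {locked(d_hall_dock)} ∪ {have(k1), locked(d_dock_office)}
          = {have(k1), locked(d_dock_office), locked(d_hall_dock)}

== RESULT ==
["have(k1)", "locked(d_dock_office)", "locked(d_hall_dock)"]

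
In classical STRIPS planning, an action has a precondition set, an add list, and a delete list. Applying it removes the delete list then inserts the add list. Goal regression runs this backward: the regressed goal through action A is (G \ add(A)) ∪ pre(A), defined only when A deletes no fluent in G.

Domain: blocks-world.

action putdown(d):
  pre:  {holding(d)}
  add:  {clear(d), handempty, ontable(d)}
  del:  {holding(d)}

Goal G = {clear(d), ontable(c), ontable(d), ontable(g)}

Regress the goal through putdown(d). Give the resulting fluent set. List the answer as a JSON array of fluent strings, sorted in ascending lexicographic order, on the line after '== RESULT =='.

Compute (G \ add) ∪ pre:
  G ∩ del = {}  (empty — regression defined)
  G \ add = {clear(d), ontable(c), ontable(d), ontable(g)} \ {clear(d), handempty, ontable(d)} = {ontable(c), ontable(g)}
  ∪ pre   = {ontable(c), ontable(g)} ∪ {holding(d)}
          = {holding(d), ontable(c), ontable(g)}

== RESULT ==
["holding(d)", "ontable(c)", "ontable(g)"]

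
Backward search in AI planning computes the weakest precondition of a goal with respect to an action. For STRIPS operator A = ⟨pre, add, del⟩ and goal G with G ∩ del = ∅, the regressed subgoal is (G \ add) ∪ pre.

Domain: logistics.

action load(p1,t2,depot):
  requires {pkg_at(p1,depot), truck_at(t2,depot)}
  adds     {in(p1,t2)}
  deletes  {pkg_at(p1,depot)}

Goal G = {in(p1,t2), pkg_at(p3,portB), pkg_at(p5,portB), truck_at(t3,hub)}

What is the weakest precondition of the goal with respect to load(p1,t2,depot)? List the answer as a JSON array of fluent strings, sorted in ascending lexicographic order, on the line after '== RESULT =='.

Compute (G \ add) ∪ pre:
  G ∩ del = {}  (empty — regression defined)
  G \ add = {in(p1,t2), pkg_at(p3,portB), pkg_at(p5,portB), truck_at(t3,hub)} \ {in(p1,t2)} = {pkg_at(p3,portB), pkg_at(p5,portB), truck_at(t3,hub)}
  ∪ pre   = {pkg_at(p3,portB), pkg_at(p5,portB), truck_at(t3,hub)} ∪ {pkg_at(p1,depot), truck_at(t2,depot)}
          = {pkg_at(p1,depot), pkg_at(p3,portB), pkg_at(p5,portB), truck_at(t2,depot), truck_at(t3,hub)}

== RESULT ==
["pkg_at(p1,depot)", "pkg_at(p3,portB)", "pkg_at(p5,portB)", "truck_at(t2,depot)", "truck_at(t3,hub)"]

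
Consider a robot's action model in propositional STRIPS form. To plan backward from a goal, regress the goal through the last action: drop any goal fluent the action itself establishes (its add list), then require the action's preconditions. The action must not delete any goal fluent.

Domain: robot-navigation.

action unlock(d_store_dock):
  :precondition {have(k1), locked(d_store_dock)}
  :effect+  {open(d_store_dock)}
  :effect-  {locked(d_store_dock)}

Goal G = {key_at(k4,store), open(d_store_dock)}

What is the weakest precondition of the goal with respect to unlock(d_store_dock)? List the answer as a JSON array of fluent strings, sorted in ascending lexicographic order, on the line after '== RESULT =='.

Compute (G \ add) ∪ pre:
  G ∩ del = {}  (empty — regression defined)
  G \ add = {key_at(k4,store), open(d_store_dock)} \ {open(d_store_dock)} = {key_at(k4,store)}
  ∪ pre   = {key_at(k4,store)} ∪ {have(k1), locked(d_store_dock)}
          = {have(k1), key_at(k4,store), locked(d_store_dock)}

== RESULT ==
["have(k1)", "key_at(k4,store)", "locked(d_store_dock)"]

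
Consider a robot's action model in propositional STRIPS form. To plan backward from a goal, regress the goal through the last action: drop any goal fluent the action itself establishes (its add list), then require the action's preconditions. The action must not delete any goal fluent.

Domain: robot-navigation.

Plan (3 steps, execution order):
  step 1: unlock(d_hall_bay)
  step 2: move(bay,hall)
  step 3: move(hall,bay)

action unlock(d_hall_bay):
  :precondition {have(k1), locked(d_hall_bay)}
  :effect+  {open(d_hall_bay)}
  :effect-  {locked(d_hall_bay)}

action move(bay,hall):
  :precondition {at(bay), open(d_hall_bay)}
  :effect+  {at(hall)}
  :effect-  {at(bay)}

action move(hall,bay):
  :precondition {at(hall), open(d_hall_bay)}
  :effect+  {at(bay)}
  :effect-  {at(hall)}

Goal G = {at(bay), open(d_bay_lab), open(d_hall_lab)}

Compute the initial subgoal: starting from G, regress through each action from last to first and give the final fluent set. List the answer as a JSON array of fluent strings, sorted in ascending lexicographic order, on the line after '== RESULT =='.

Work backward from the goal:
  through step 3 (move(hall,bay)): drop {at(bay)}, keep {open(d_bay_lab), open(d_hall_lab)}, require {at(hall), open(d_hall_bay)}
    → {at(hall), open(d_bay_lab), open(d_hall_bay), open(d_hall_lab)}
  through step 2 (move(bay,hall)): drop {at(hall)}, keep {open(d_bay_lab), open(d_hall_bay), open(d_hall_lab)}, require {at(bay), open(d_hall_bay)}
    → {at(bay), open(d_bay_lab), open(d_hall_bay), open(d_hall_lab)}
  through step 1 (unlock(d_hall_bay)): drop {open(d_hall_bay)}, keep {at(bay), open(d_bay_lab), open(d_hall_lab)}, require {have(k1), locked(d_hall_bay)}
    → {at(bay), have(k1), locked(d_hall_bay), open(d_bay_lab), open(d_hall_lab)}

== RESULT ==
["at(bay)", "have(k1)", "locked(d_hall_bay)", "open(d_bay_lab)", "open(d_hall_lab)"]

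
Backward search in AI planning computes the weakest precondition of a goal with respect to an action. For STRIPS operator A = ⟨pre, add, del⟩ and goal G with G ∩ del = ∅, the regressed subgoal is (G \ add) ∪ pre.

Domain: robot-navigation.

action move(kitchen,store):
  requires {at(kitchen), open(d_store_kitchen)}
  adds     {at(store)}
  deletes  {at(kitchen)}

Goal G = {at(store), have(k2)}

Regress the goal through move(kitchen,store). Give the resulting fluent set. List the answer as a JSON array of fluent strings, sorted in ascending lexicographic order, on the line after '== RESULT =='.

Compute (G \ add) ∪ pre:
  G ∩ del = {}  (empty — regression defined)
  G \ add = {at(store), have(k2)} \ {at(store)} = {have(k2)}
  ∪ pre   = {have(k2)} ∪ {at(kitchen), open(d_store_kitchen)}
          = {at(kitchen), have(k2), open(d_store_kitchen)}

== RESULT ==
["at(kitchen)", "have(k2)", "open(d_store_kitchen)"]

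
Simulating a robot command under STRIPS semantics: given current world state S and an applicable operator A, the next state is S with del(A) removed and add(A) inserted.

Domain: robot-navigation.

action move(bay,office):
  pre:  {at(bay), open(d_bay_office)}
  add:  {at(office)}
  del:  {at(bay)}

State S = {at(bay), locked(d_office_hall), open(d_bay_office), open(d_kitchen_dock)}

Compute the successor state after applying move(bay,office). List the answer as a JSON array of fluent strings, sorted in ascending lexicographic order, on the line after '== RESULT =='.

Progress:
  pre ⊆ S: {at(bay), open(d_bay_office)} ⊆ S  — applicable
  S \ del = {locked(d_office_hall), open(d_bay_office), open(d_kitchen_dock)}
  ∪ add   = {at(office), locked(d_office_hall), open(d_bay_office), open(d_kitchen_dock)}

== RESULT ==
["at(office)", "locked(d_office_hall)", "open(d_bay_office)", "open(d_kitchen_dock)"]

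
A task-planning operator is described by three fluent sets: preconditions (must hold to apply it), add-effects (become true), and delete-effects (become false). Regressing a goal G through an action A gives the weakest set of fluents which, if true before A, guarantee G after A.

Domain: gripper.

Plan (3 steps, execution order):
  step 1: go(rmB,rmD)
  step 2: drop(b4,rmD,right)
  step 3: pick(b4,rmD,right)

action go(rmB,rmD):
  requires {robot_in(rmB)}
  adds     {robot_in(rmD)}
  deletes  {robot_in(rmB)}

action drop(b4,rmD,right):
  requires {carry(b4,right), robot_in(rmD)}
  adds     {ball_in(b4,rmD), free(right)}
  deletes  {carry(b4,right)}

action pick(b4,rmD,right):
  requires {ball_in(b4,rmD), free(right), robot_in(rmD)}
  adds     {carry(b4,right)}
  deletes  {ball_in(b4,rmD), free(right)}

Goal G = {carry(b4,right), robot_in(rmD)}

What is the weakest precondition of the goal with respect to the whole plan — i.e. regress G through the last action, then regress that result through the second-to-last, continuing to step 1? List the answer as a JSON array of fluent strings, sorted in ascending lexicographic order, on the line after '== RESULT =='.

Work backward from the goal:
  through step 3 (pick(b4,rmD,right)): drop {carry(b4,right)}, keep {robot_in(rmD)}, require {ball_in(b4,rmD), free(right), robot_in(rmD)}
    → {ball_in(b4,rmD), free(right), robot_in(rmD)}
  through step 2 (drop(b4,rmD,right)): drop {ball_in(b4,rmD), free(right)}, keep {robot_in(rmD)}, require {carry(b4,right), robot_in(rmD)}
    → {carry(b4,right), robot_in(rmD)}
  through step 1 (go(rmB,rmD)): drop {robot_in(rmD)}, keep {carry(b4,right)}, require {robot_in(rmB)}
    → {carry(b4,right), robot_in(rmB)}

== RESULT ==
["carry(b4,right)", "robot_in(rmB)"]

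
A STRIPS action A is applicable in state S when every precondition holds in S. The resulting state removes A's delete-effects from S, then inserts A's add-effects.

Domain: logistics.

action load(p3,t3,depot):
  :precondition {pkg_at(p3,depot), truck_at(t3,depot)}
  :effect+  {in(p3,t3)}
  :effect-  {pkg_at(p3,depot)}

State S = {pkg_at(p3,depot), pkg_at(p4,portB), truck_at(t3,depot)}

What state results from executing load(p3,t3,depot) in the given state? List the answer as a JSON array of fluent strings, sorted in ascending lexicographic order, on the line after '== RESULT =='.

Progress:
  pre ⊆ S: {pkg_at(p3,depot), truck_at(t3,depot)} ⊆ S  — applicable
  S \ del = {pkg_at(p4,portB), truck_at(t3,depot)}
  ∪ add   = {in(p3,t3), pkg_at(p4,portB), truck_at(t3,depot)}

== RESULT ==
["in(p3,t3)", "pkg_at(p4,portB)", "truck_at(t3,depot)"]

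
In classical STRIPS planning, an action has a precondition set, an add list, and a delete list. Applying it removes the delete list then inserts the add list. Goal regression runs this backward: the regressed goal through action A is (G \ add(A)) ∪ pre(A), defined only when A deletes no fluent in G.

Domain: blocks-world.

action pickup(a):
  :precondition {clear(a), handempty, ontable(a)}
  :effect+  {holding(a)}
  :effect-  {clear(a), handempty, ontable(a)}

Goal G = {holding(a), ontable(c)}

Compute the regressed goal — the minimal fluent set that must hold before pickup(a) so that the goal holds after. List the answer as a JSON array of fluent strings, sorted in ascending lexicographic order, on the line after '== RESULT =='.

Regress:
  G ∩ del = {}  (empty — regression defined)
  G \ add = {holding(a), ontable(c)} \ {holding(a)} = {ontable(c)}
  ∪ pre   = {ontable(c)} ∪ {clear(a), handempty, ontable(a)}
          = {clear(a), handempty, ontable(a), ontable(c)}

== RESULT ==
["clear(a)", "handempty", "ontable(a)", "ontable(c)"]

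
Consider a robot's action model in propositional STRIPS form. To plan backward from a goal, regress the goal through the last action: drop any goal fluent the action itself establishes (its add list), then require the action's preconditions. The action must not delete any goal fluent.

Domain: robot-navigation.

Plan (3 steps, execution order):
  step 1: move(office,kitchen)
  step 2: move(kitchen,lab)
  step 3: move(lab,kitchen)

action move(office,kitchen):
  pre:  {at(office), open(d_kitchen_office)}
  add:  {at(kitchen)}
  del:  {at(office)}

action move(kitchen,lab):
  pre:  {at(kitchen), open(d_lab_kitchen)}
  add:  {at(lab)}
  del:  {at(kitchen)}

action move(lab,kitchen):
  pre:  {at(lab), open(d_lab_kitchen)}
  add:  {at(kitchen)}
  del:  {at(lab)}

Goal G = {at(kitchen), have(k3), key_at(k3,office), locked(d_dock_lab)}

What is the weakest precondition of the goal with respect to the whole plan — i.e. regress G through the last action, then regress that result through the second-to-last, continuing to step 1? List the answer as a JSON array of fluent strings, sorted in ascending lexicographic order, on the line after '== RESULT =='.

Work backward from the goal:
  through step 3 (move(lab,kitchen)): drop {at(kitchen)}, keep {have(k3), key_at(k3,office), locked(d_dock_lab)}, require {at(lab), open(d_lab_kitchen)}
    → {at(lab), have(k3), key_at(k3,office), locked(d_dock_lab), open(d_lab_kitchen)}
  through step 2 (move(kitchen,lab)): drop {at(lab)}, keep {have(k3), key_at(k3,office), locked(d_dock_lab), open(d_lab_kitchen)}, require {at(kitchen), open(d_lab_kitchen)}
    → {at(kitchen), have(k3), key_at(k3,office), locked(d_dock_lab), open(d_lab_kitchen)}
  through step 1 (move(office,kitchen)): drop {at(kitchen)}, keep {have(k3), key_at(k3,office), locked(d_dock_lab), open(d_lab_kitchen)}, require {at(office), open(d_kitchen_office)}
    → {at(office), have(k3), key_at(k3,office), locked(d_dock_lab), open(d_kitchen_office), open(d_lab_kitchen)}

== RESULT ==
["at(office)", "have(k3)", "key_at(k3,office)", "locked(d_dock_lab)", "open(d_kitchen_office)", "open(d_lab_kitchen)"]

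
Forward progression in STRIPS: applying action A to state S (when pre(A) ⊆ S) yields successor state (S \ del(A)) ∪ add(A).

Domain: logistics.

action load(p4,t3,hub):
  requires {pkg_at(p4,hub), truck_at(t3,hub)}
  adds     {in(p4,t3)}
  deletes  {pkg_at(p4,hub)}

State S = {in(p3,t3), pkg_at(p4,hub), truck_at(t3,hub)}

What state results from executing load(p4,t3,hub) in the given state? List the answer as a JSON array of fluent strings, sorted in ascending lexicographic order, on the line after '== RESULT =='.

Compute (S \ del) ∪ add:
  pre ⊆ S: {pkg_at(p4,hub), truck_at(t3,hub)} ⊆ S  — applicable
  S \ del = {in(p3,t3), truck_at(t3,hub)}
  ∪ add   = {in(p3,t3), in(p4,t3), truck_at(t3,hub)}

== RESULT ==
["in(p3,t3)", "in(p4,t3)", "truck_at(t3,hub)"]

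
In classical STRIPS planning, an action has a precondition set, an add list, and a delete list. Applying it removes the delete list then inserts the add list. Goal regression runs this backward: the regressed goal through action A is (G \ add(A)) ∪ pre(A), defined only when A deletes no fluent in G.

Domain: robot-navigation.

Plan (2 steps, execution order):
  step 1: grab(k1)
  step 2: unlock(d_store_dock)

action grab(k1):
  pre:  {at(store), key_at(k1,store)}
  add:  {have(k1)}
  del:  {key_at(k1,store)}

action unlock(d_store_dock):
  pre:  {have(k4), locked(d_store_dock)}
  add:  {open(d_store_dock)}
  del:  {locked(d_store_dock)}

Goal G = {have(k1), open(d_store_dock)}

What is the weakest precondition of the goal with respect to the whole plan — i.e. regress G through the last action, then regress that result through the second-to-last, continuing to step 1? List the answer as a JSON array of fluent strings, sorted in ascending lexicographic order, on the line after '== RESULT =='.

Work backward from the goal:
  through step 2 (unlock(d_store_dock)): drop {open(d_store_dock)}, keep {have(k1)}, require {have(k4), locked(d_store_dock)}
    → {have(k1), have(k4), locked(d_store_dock)}
  through step 1 (grab(k1)): drop {have(k1)}, keep {have(k4), locked(d_store_dock)}, require {at(store), key_at(k1,store)}
    → {at(store), have(k4), key_at(k1,store), locked(d_store_dock)}

== RESULT ==
["at(store)", "have(k4)", "key_at(k1,store)", "locked(d_store_dock)"]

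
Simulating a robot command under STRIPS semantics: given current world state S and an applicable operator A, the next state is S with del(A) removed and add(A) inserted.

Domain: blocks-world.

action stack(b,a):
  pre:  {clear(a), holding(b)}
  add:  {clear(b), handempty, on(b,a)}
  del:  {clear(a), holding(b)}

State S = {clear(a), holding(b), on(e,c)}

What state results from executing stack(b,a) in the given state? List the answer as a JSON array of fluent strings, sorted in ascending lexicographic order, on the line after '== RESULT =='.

Compute (S \ del) ∪ add:
  pre ⊆ S: {clear(a), holding(b)} ⊆ S  — applicable
  S \ del = {on(e,c)}
  ∪ add   = {clear(b), handempty, on(b,a), on(e,c)}

== RESULT ==
["clear(b)", "handempty", "on(b,a)", "on(e,c)"]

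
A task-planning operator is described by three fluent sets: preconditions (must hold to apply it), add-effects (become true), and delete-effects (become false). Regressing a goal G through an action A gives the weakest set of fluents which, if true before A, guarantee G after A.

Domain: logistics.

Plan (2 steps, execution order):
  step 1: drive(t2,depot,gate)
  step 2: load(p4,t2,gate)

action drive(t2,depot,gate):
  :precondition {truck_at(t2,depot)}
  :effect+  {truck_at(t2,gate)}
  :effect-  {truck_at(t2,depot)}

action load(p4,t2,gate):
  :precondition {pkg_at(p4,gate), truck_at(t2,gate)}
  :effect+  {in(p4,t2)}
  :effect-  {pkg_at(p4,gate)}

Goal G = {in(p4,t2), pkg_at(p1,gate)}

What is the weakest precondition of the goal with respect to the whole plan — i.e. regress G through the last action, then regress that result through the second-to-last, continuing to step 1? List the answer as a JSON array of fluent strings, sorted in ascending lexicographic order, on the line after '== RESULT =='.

Regress step by step:
  through step 2 (load(p4,t2,gate)): drop {in(p4,t2)}, keep {pkg_at(p1,gate)}, require {pkg_at(p4,gate), truck_at(t2,gate)}
    → {pkg_at(p1,gate), pkg_at(p4,gate), truck_at(t2,gate)}
  through step 1 (drive(t2,depot,gate)): drop {truck_at(t2,gate)}, keep {pkg_at(p1,gate), pkg_at(p4,gate)}, require {truck_at(t2,depot)}
    → {pkg_at(p1,gate), pkg_at(p4,gate), truck_at(t2,depot)}

== RESULT ==
["pkg_at(p1,gate)", "pkg_at(p4,gate)", "truck_at(t2,depot)"]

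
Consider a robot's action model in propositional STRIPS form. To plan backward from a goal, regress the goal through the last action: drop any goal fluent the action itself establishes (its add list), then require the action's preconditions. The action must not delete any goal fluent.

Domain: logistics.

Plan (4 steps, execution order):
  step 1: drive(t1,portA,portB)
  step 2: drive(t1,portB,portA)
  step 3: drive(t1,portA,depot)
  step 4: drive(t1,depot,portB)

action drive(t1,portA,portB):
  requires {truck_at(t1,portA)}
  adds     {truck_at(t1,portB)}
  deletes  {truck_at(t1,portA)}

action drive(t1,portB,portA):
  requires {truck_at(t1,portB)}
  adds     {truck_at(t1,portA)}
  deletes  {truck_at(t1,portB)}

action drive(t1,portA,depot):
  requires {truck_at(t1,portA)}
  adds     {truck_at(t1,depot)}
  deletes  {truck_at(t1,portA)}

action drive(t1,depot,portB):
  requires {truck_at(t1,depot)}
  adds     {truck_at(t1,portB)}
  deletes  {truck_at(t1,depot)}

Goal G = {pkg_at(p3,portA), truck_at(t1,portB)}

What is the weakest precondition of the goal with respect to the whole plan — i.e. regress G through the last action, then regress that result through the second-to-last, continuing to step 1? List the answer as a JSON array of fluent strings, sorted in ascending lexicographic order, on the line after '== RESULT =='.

Work backward from the goal:
  through step 4 (drive(t1,depot,portB)): drop {truck_at(t1,portB)}, keep {pkg_at(p3,portA)}, require {truck_at(t1,depot)}
    → {pkg_at(p3,portA), truck_at(t1,depot)}
  through step 3 (drive(t1,portA,depot)): drop {truck_at(t1,depot)}, keep {pkg_at(p3,portA)}, require {truck_at(t1,portA)}
    → {pkg_at(p3,portA), truck_at(t1,portA)}
  through step 2 (drive(t1,portB,portA)): drop {truck_at(t1,portA)}, keep {pkg_at(p3,portA)}, require {truck_at(t1,portB)}
    → {pkg_at(p3,portA), truck_at(t1,portB)}
  through step 1 (drive(t1,portA,portB)): drop {truck_at(t1,portB)}, keep {pkg_at(p3,portA)}, require {truck_at(t1,portA)}
    → {pkg_at(p3,portA), truck_at(t1,portA)}

== RESULT ==
["pkg_at(p3,portA)", "truck_at(t1,portA)"]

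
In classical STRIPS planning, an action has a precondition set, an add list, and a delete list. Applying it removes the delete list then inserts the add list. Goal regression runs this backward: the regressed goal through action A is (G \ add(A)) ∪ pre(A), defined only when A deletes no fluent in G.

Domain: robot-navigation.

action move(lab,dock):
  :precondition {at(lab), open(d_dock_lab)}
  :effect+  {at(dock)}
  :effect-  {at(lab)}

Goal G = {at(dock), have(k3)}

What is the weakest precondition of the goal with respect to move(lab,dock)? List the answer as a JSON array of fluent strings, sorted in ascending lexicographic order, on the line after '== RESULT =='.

Regress:
  G ∩ del = {}  (empty — regression defined)
  G \ add = {at(dock), have(k3)} \ {at(dock)} = {have(k3)}
  ∪ pre   = {have(k3)} ∪ {at(lab), open(d_dock_lab)}
          = {at(lab), have(k3), open(d_dock_lab)}

== RESULT ==
["at(lab)", "have(k3)", "open(d_dock_lab)"]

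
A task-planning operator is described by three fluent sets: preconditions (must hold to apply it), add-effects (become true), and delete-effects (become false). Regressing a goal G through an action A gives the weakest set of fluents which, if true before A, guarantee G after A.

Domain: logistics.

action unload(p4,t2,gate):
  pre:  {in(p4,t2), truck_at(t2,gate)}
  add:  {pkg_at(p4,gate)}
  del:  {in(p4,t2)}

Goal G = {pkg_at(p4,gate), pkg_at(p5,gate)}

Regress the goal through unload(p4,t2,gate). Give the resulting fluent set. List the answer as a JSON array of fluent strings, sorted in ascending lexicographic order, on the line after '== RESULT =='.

Compute (G \ add) ∪ pre:
  G ∩ del = {}  (empty — regression defined)
  G \ add = {pkg_at(p4,gate), pkg_at(p5,gate)} \ {pkg_at(p4,gate)} = {pkg_at(p5,gate)}
  ∪ pre   = {pkg_at(p5,gate)} ∪ {in(p4,t2), truck_at(t2,gate)}
          = {in(p4,t2), pkg_at(p5,gate), truck_at(t2,gate)}

== RESULT ==
["in(p4,t2)", "pkg_at(p5,gate)", "truck_at(t2,gate)"]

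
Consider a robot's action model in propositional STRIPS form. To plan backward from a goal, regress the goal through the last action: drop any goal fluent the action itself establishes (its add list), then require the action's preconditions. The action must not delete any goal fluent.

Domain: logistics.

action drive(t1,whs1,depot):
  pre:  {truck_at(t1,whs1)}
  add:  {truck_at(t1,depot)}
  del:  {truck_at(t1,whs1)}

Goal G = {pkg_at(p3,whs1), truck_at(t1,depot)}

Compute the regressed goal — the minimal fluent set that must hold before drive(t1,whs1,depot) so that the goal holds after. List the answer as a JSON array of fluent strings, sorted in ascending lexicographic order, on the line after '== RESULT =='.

Regress:
  G ∩ del = {}  (empty — regression defined)
  G \ add = {pkg_at(p3,whs1), truck_at(t1,depot)} \ {truck_at(t1,depot)} = {pkg_at(p3,whs1)}
  ∪ pre   = {pkg_at(p3,whs1)} ∪ {truck_at(t1,whs1)}
          = {pkg_at(p3,whs1), truck_at(t1,whs1)}

== RESULT ==
["pkg_at(p3,whs1)", "truck_at(t1,whs1)"]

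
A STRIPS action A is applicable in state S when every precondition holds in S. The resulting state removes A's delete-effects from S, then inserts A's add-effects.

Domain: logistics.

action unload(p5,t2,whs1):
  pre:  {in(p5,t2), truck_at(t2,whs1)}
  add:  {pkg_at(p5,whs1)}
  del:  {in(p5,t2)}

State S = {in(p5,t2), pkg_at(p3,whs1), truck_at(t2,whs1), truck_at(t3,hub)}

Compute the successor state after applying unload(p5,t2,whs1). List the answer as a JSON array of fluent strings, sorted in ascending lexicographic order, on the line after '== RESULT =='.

Compute (S \ del) ∪ add:
  pre ⊆ S: {in(p5,t2), truck_at(t2,whs1)} ⊆ S  — applicable
  S \ del = {pkg_at(p3,whs1), truck_at(t2,whs1), truck_at(t3,hub)}
  ∪ add   = {pkg_at(p3,whs1), pkg_at(p5,whs1), truck_at(t2,whs1), truck_at(t3,hub)}

== RESULT ==
["pkg_at(p3,whs1)", "pkg_at(p5,whs1)", "truck_at(t2,whs1)", "truck_at(t3,hub)"]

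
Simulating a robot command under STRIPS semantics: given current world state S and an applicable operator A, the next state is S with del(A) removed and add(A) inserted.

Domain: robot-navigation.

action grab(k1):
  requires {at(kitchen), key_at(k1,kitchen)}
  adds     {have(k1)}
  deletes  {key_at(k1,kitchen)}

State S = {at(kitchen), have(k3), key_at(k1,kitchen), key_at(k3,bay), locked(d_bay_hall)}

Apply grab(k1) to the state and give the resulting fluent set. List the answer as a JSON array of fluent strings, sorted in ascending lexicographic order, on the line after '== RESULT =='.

Progress:
  pre ⊆ S: {at(kitchen), key_at(k1,kitchen)} ⊆ S  — applicable
  S \ del = {at(kitchen), have(k3), key_at(k3,bay), locked(d_bay_hall)}
  ∪ add   = {at(kitchen), have(k1), have(k3), key_at(k3,bay), locked(d_bay_hall)}

== RESULT ==
["at(kitchen)", "have(k1)", "have(k3)", "key_at(k3,bay)", "locked(d_bay_hall)"]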